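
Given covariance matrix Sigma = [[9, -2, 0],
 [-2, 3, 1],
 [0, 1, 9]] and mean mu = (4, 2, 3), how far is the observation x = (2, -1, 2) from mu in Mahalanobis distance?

Step 1 — centre the observation: (x - mu) = (-2, -3, -1).

Step 2 — invert Sigma (cofactor / det for 3×3, or solve directly):
  Sigma^{-1} = [[0.1313, 0.0909, -0.0101],
 [0.0909, 0.4091, -0.0455],
 [-0.0101, -0.0455, 0.1162]].

Step 3 — form the quadratic (x - mu)^T · Sigma^{-1} · (x - mu):
  Sigma^{-1} · (x - mu) = (-0.5253, -1.3636, 0.0404).
  (x - mu)^T · [Sigma^{-1} · (x - mu)] = (-2)·(-0.5253) + (-3)·(-1.3636) + (-1)·(0.0404) = 5.101.

Step 4 — take square root: d = √(5.101) ≈ 2.2585.

d(x, mu) = √(5.101) ≈ 2.2585


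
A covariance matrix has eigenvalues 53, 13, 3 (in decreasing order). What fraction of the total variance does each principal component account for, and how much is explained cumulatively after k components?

Step 1 — total variance = trace(Sigma) = Σ λ_i = 53 + 13 + 3 = 69.

Step 2 — fraction explained by component i = λ_i / Σ λ:
  PC1: 53/69 = 0.7681
  PC2: 13/69 = 0.1884
  PC3: 3/69 = 0.0435

Step 3 — cumulative fraction after k components = (λ_1 + ... + λ_k) / Σ λ:
  k = 1: 53/69 = 0.7681
  k = 2: (53 + 13)/69 = 66/69 = 0.9565
  k = 3: (53 + 13 + 3)/69 = 69/69 = 1

Summary (fraction, with percent):

explained: PC1 0.7681 (76.81%), PC2 0.1884 (18.84%), PC3 0.0435 (4.35%);  cumulative: 0.7681, 0.9565, 1


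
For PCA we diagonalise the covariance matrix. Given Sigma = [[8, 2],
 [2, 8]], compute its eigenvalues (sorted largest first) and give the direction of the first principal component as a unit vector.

Step 1 — characteristic polynomial of 2×2 Sigma:
  det(Sigma - λI) = λ² - trace · λ + det = 0.
  trace = 8 + 8 = 16, det = 8·8 - (2)² = 60.
Step 2 — discriminant:
  Δ = trace² - 4·det = 256 - 240 = 16.
Step 3 — eigenvalues:
  λ = (trace ± √Δ)/2 = (16 ± 4)/2,
  λ_1 = 10,  λ_2 = 6.

Step 4 — unit eigenvector for λ_1: solve (Sigma - λ_1 I)v = 0. First row:
  (8 - 10)·v_x + (2)·v_y = 0, i.e. (-2)·v_x + (2)·v_y = 0,
  so v ∝ (b, λ_1 - a) = (2, 2) = u.
  ||u|| = √((2)² + (2)²) = √(8) ≈ 2.8284,
  v_1 = u/||u|| ≈ (0.7071, 0.7071) (||v_1|| = 1).

λ_1 = 10,  λ_2 = 6;  v_1 ≈ (0.7071, 0.7071)


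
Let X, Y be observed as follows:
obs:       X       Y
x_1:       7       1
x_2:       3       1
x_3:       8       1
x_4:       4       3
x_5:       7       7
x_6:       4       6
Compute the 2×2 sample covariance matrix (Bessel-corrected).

Step 1 — column means:
  mean(X) = (7 + 3 + 8 + 4 + 7 + 4) / 6 = 33/6 = 5.5
  mean(Y) = (1 + 1 + 1 + 3 + 7 + 6) / 6 = 19/6 = 3.1667

Step 2 — sample covariance S[i,j] = (1/(n-1)) · Σ_k (x_{k,i} - mean_i) · (x_{k,j} - mean_j), with n-1 = 5.
  S[X,X] = ((1.5)·(1.5) + (-2.5)·(-2.5) + (2.5)·(2.5) + (-1.5)·(-1.5) + (1.5)·(1.5) + (-1.5)·(-1.5)) / 5 = 21.5/5 = 4.3
  S[X,Y] = ((1.5)·(-2.1667) + (-2.5)·(-2.1667) + (2.5)·(-2.1667) + (-1.5)·(-0.1667) + (1.5)·(3.8333) + (-1.5)·(2.8333)) / 5 = -1.5/5 = -0.3
  S[Y,Y] = ((-2.1667)·(-2.1667) + (-2.1667)·(-2.1667) + (-2.1667)·(-2.1667) + (-0.1667)·(-0.1667) + (3.8333)·(3.8333) + (2.8333)·(2.8333)) / 5 = 36.8333/5 = 7.3667

S is symmetric (S[j,i] = S[i,j]). Assembling:

S = [[4.3, -0.3],
 [-0.3, 7.3667]]


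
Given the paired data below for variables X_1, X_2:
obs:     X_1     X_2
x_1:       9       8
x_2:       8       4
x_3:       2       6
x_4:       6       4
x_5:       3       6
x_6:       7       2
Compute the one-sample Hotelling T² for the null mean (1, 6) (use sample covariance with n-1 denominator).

Step 1 — sample mean vector:
  mean(X_1) = (9 + 8 + 2 + 6 + 3 + 7) / 6 = 35/6 = 5.8333
  mean(X_2) = (8 + 4 + 6 + 4 + 6 + 2) / 6 = 30/6 = 5
  x̄ = (5.8333, 5),  deviation x̄ - mu_0 = (5.8333, 5) - (1, 6) = (4.8333, -1).

Step 2 — sample covariance matrix, S[i,j] = (1/(n-1)) · Σ_k (x_{k,i} - mean_i) · (x_{k,j} - mean_j), divisor n-1 = 5:
  S[X_1,X_1] = ((3.1667)·(3.1667) + (2.1667)·(2.1667) + (-3.8333)·(-3.8333) + (0.1667)·(0.1667) + (-2.8333)·(-2.8333) + (1.1667)·(1.1667)) / 5 = 38.8333/5 = 7.7667
  S[X_1,X_2] = ((3.1667)·(3) + (2.1667)·(-1) + (-3.8333)·(1) + (0.1667)·(-1) + (-2.8333)·(1) + (1.1667)·(-3)) / 5 = -3/5 = -0.6
  S[X_2,X_2] = ((3)·(3) + (-1)·(-1) + (1)·(1) + (-1)·(-1) + (1)·(1) + (-3)·(-3)) / 5 = 22/5 = 4.4
  S = [[7.7667, -0.6],
 [-0.6, 4.4]].

Step 3 — invert S. det(S) = 7.7667·4.4 - (-0.6)² = 33.8133.
  S^{-1} = (1/det) · [[d, -b], [-b, a]] = [[0.1301, 0.0177],
 [0.0177, 0.2297]].

Step 4 — quadratic form (x̄ - mu_0)^T · S^{-1} · (x̄ - mu_0):
  S^{-1} · (x̄ - mu_0) = (0.6112, -0.1439),
  (x̄ - mu_0)^T · [...] = (4.8333)·(0.6112) + (-1)·(-0.1439) = 3.0981.

Step 5 — scale by n: T² = 6 · 3.0981 = 18.5883.

T² ≈ 18.5883


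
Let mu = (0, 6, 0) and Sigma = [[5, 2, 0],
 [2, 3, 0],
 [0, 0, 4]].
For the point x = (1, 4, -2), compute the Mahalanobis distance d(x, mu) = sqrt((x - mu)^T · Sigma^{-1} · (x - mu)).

Step 1 — centre the observation: (x - mu) = (1, -2, -2).

Step 2 — invert Sigma (cofactor / det for 3×3, or solve directly):
  Sigma^{-1} = [[0.2727, -0.1818, 0],
 [-0.1818, 0.4545, 0],
 [0, 0, 0.25]].

Step 3 — form the quadratic (x - mu)^T · Sigma^{-1} · (x - mu):
  Sigma^{-1} · (x - mu) = (0.6364, -1.0909, -0.5).
  (x - mu)^T · [Sigma^{-1} · (x - mu)] = (1)·(0.6364) + (-2)·(-1.0909) + (-2)·(-0.5) = 3.8182.

Step 4 — take square root: d = √(3.8182) ≈ 1.954.

d(x, mu) = √(3.8182) ≈ 1.954


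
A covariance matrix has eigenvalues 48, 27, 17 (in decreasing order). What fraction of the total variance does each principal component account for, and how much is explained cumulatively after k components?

Step 1 — total variance = trace(Sigma) = Σ λ_i = 48 + 27 + 17 = 92.

Step 2 — fraction explained by component i = λ_i / Σ λ:
  PC1: 48/92 = 0.5217
  PC2: 27/92 = 0.2935
  PC3: 17/92 = 0.1848

Step 3 — cumulative fraction after k components = (λ_1 + ... + λ_k) / Σ λ:
  k = 1: 48/92 = 0.5217
  k = 2: (48 + 27)/92 = 75/92 = 0.8152
  k = 3: (48 + 27 + 17)/92 = 92/92 = 1

Summary (fraction, with percent):

explained: PC1 0.5217 (52.17%), PC2 0.2935 (29.35%), PC3 0.1848 (18.48%);  cumulative: 0.5217, 0.8152, 1


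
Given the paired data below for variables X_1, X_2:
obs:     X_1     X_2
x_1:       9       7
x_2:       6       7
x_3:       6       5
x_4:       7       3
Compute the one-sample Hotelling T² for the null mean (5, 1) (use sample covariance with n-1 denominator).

Step 1 — sample mean vector:
  mean(X_1) = (9 + 6 + 6 + 7) / 4 = 28/4 = 7
  mean(X_2) = (7 + 7 + 5 + 3) / 4 = 22/4 = 5.5
  x̄ = (7, 5.5),  deviation x̄ - mu_0 = (7, 5.5) - (5, 1) = (2, 4.5).

Step 2 — sample covariance matrix, S[i,j] = (1/(n-1)) · Σ_k (x_{k,i} - mean_i) · (x_{k,j} - mean_j), divisor n-1 = 3:
  S[X_1,X_1] = ((2)·(2) + (-1)·(-1) + (-1)·(-1) + (0)·(0)) / 3 = 6/3 = 2
  S[X_1,X_2] = ((2)·(1.5) + (-1)·(1.5) + (-1)·(-0.5) + (0)·(-2.5)) / 3 = 2/3 = 0.6667
  S[X_2,X_2] = ((1.5)·(1.5) + (1.5)·(1.5) + (-0.5)·(-0.5) + (-2.5)·(-2.5)) / 3 = 11/3 = 3.6667
  S = [[2, 0.6667],
 [0.6667, 3.6667]].

Step 3 — invert S. det(S) = 2·3.6667 - (0.6667)² = 6.8889.
  S^{-1} = (1/det) · [[d, -b], [-b, a]] = [[0.5323, -0.0968],
 [-0.0968, 0.2903]].

Step 4 — quadratic form (x̄ - mu_0)^T · S^{-1} · (x̄ - mu_0):
  S^{-1} · (x̄ - mu_0) = (0.629, 1.1129),
  (x̄ - mu_0)^T · [...] = (2)·(0.629) + (4.5)·(1.1129) = 6.2661.

Step 5 — scale by n: T² = 4 · 6.2661 = 25.0645.

T² ≈ 25.0645


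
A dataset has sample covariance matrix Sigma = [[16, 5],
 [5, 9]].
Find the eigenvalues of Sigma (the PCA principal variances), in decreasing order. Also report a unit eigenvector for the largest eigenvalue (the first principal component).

Step 1 — characteristic polynomial of 2×2 Sigma:
  det(Sigma - λI) = λ² - trace · λ + det = 0.
  trace = 16 + 9 = 25, det = 16·9 - (5)² = 119.
Step 2 — discriminant:
  Δ = trace² - 4·det = 625 - 476 = 149.
Step 3 — eigenvalues:
  λ = (trace ± √Δ)/2 = (25 ± 12.2066)/2,
  λ_1 = 18.6033,  λ_2 = 6.3967.

Step 4 — unit eigenvector for λ_1: solve (Sigma - λ_1 I)v = 0. First row:
  (16 - 18.6033)·v_x + (5)·v_y = 0, i.e. (-2.6033)·v_x + (5)·v_y = 0,
  so v ∝ (b, λ_1 - a) = (5, 2.6033) = u.
  ||u|| = √((5)² + (2.6033)²) = √(31.7771) ≈ 5.6371,
  v_1 = u/||u|| ≈ (0.887, 0.4618) (||v_1|| = 1).

λ_1 = 18.6033,  λ_2 = 6.3967;  v_1 ≈ (0.887, 0.4618)


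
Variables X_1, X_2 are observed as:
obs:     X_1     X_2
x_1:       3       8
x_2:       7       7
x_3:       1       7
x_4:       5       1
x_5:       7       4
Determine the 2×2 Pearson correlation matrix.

Step 1 — column means:
  mean(X_1) = (3 + 7 + 1 + 5 + 7) / 5 = 23/5 = 4.6
  mean(X_2) = (8 + 7 + 7 + 1 + 4) / 5 = 27/5 = 5.4

Step 2 — sample variances and covariances s[i,j] = (1/(n-1)) · Σ_k (x_{k,i} - mean_i) · (x_{k,j} - mean_j), with n-1 = 4:
  s[X_1,X_1] = ((-1.6)·(-1.6) + (2.4)·(2.4) + (-3.6)·(-3.6) + (0.4)·(0.4) + (2.4)·(2.4)) / 4 = 27.2/4 = 6.8
  s[X_1,X_2] = ((-1.6)·(2.6) + (2.4)·(1.6) + (-3.6)·(1.6) + (0.4)·(-4.4) + (2.4)·(-1.4)) / 4 = -11.2/4 = -2.8
  s[X_2,X_2] = ((2.6)·(2.6) + (1.6)·(1.6) + (1.6)·(1.6) + (-4.4)·(-4.4) + (-1.4)·(-1.4)) / 4 = 33.2/4 = 8.3
  Sample standard deviations s_i = √(s[i,i]):
  s(X_1) = √(6.8) = 2.6077
  s(X_2) = √(8.3) = 2.881

Step 3 — r_{ij} = s_{ij} / (s_i · s_j):
  r[X_1,X_1] = 1 (diagonal).
  r[X_1,X_2] = -2.8 / (2.6077 · 2.881) = -2.8 / 7.5127 = -0.3727
  r[X_2,X_2] = 1 (diagonal).

R is symmetric with unit diagonal. Assembling:

R = [[1, -0.3727],
 [-0.3727, 1]]


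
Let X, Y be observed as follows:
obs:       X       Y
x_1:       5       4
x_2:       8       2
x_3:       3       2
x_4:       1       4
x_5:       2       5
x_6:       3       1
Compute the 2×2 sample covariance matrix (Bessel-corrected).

Step 1 — column means:
  mean(X) = (5 + 8 + 3 + 1 + 2 + 3) / 6 = 22/6 = 3.6667
  mean(Y) = (4 + 2 + 2 + 4 + 5 + 1) / 6 = 18/6 = 3

Step 2 — sample covariance S[i,j] = (1/(n-1)) · Σ_k (x_{k,i} - mean_i) · (x_{k,j} - mean_j), with n-1 = 5.
  S[X,X] = ((1.3333)·(1.3333) + (4.3333)·(4.3333) + (-0.6667)·(-0.6667) + (-2.6667)·(-2.6667) + (-1.6667)·(-1.6667) + (-0.6667)·(-0.6667)) / 5 = 31.3333/5 = 6.2667
  S[X,Y] = ((1.3333)·(1) + (4.3333)·(-1) + (-0.6667)·(-1) + (-2.6667)·(1) + (-1.6667)·(2) + (-0.6667)·(-2)) / 5 = -7/5 = -1.4
  S[Y,Y] = ((1)·(1) + (-1)·(-1) + (-1)·(-1) + (1)·(1) + (2)·(2) + (-2)·(-2)) / 5 = 12/5 = 2.4

S is symmetric (S[j,i] = S[i,j]). Assembling:

S = [[6.2667, -1.4],
 [-1.4, 2.4]]


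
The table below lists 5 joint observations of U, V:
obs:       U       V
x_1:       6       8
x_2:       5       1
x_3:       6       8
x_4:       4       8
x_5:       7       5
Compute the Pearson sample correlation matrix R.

Step 1 — column means:
  mean(U) = (6 + 5 + 6 + 4 + 7) / 5 = 28/5 = 5.6
  mean(V) = (8 + 1 + 8 + 8 + 5) / 5 = 30/5 = 6

Step 2 — sample variances and covariances s[i,j] = (1/(n-1)) · Σ_k (x_{k,i} - mean_i) · (x_{k,j} - mean_j), with n-1 = 4:
  s[U,U] = ((0.4)·(0.4) + (-0.6)·(-0.6) + (0.4)·(0.4) + (-1.6)·(-1.6) + (1.4)·(1.4)) / 4 = 5.2/4 = 1.3
  s[U,V] = ((0.4)·(2) + (-0.6)·(-5) + (0.4)·(2) + (-1.6)·(2) + (1.4)·(-1)) / 4 = 0/4 = 0
  s[V,V] = ((2)·(2) + (-5)·(-5) + (2)·(2) + (2)·(2) + (-1)·(-1)) / 4 = 38/4 = 9.5
  Sample standard deviations s_i = √(s[i,i]):
  s(U) = √(1.3) = 1.1402
  s(V) = √(9.5) = 3.0822

Step 3 — r_{ij} = s_{ij} / (s_i · s_j):
  r[U,U] = 1 (diagonal).
  r[U,V] = 0 / (1.1402 · 3.0822) = 0 / 3.5143 = 0
  r[V,V] = 1 (diagonal).

R is symmetric with unit diagonal. Assembling:

R = [[1, 0],
 [0, 1]]


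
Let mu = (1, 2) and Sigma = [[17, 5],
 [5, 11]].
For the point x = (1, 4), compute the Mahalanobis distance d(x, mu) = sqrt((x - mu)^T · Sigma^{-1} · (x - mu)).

Step 1 — centre the observation: (x - mu) = (0, 2).

Step 2 — invert Sigma. det(Sigma) = 17·11 - (5)² = 162.
  Sigma^{-1} = (1/det) · [[d, -b], [-b, a]] = [[0.0679, -0.0309],
 [-0.0309, 0.1049]].

Step 3 — form the quadratic (x - mu)^T · Sigma^{-1} · (x - mu):
  Sigma^{-1} · (x - mu) = (-0.0617, 0.2099).
  (x - mu)^T · [Sigma^{-1} · (x - mu)] = (0)·(-0.0617) + (2)·(0.2099) = 0.4198.

Step 4 — take square root: d = √(0.4198) ≈ 0.6479.

d(x, mu) = √(0.4198) ≈ 0.6479


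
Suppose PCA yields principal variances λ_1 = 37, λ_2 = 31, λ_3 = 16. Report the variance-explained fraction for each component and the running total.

Step 1 — total variance = trace(Sigma) = Σ λ_i = 37 + 31 + 16 = 84.

Step 2 — fraction explained by component i = λ_i / Σ λ:
  PC1: 37/84 = 0.4405
  PC2: 31/84 = 0.369
  PC3: 16/84 = 0.1905

Step 3 — cumulative fraction after k components = (λ_1 + ... + λ_k) / Σ λ:
  k = 1: 37/84 = 0.4405
  k = 2: (37 + 31)/84 = 68/84 = 0.8095
  k = 3: (37 + 31 + 16)/84 = 84/84 = 1

Summary (fraction, with percent):

explained: PC1 0.4405 (44.05%), PC2 0.369 (36.9%), PC3 0.1905 (19.05%);  cumulative: 0.4405, 0.8095, 1


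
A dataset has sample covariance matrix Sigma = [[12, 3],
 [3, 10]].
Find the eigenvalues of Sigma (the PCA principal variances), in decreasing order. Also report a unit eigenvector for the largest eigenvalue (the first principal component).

Step 1 — characteristic polynomial of 2×2 Sigma:
  det(Sigma - λI) = λ² - trace · λ + det = 0.
  trace = 12 + 10 = 22, det = 12·10 - (3)² = 111.
Step 2 — discriminant:
  Δ = trace² - 4·det = 484 - 444 = 40.
Step 3 — eigenvalues:
  λ = (trace ± √Δ)/2 = (22 ± 6.3246)/2,
  λ_1 = 14.1623,  λ_2 = 7.8377.

Step 4 — unit eigenvector for λ_1: solve (Sigma - λ_1 I)v = 0. First row:
  (12 - 14.1623)·v_x + (3)·v_y = 0, i.e. (-2.1623)·v_x + (3)·v_y = 0,
  so v ∝ (b, λ_1 - a) = (3, 2.1623) = u.
  ||u|| = √((3)² + (2.1623)²) = √(13.6754) ≈ 3.698,
  v_1 = u/||u|| ≈ (0.8112, 0.5847) (||v_1|| = 1).

λ_1 = 14.1623,  λ_2 = 7.8377;  v_1 ≈ (0.8112, 0.5847)


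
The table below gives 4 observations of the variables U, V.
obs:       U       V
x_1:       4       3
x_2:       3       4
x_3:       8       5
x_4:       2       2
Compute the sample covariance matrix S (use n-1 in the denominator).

Step 1 — column means:
  mean(U) = (4 + 3 + 8 + 2) / 4 = 17/4 = 4.25
  mean(V) = (3 + 4 + 5 + 2) / 4 = 14/4 = 3.5

Step 2 — sample covariance S[i,j] = (1/(n-1)) · Σ_k (x_{k,i} - mean_i) · (x_{k,j} - mean_j), with n-1 = 3.
  S[U,U] = ((-0.25)·(-0.25) + (-1.25)·(-1.25) + (3.75)·(3.75) + (-2.25)·(-2.25)) / 3 = 20.75/3 = 6.9167
  S[U,V] = ((-0.25)·(-0.5) + (-1.25)·(0.5) + (3.75)·(1.5) + (-2.25)·(-1.5)) / 3 = 8.5/3 = 2.8333
  S[V,V] = ((-0.5)·(-0.5) + (0.5)·(0.5) + (1.5)·(1.5) + (-1.5)·(-1.5)) / 3 = 5/3 = 1.6667

S is symmetric (S[j,i] = S[i,j]). Assembling:

S = [[6.9167, 2.8333],
 [2.8333, 1.6667]]


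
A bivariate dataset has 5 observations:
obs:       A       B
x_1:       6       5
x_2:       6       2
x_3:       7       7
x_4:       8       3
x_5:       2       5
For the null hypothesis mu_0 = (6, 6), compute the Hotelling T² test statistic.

Step 1 — sample mean vector:
  mean(A) = (6 + 6 + 7 + 8 + 2) / 5 = 29/5 = 5.8
  mean(B) = (5 + 2 + 7 + 3 + 5) / 5 = 22/5 = 4.4
  x̄ = (5.8, 4.4),  deviation x̄ - mu_0 = (5.8, 4.4) - (6, 6) = (-0.2, -1.6).

Step 2 — sample covariance matrix, S[i,j] = (1/(n-1)) · Σ_k (x_{k,i} - mean_i) · (x_{k,j} - mean_j), divisor n-1 = 4:
  S[A,A] = ((0.2)·(0.2) + (0.2)·(0.2) + (1.2)·(1.2) + (2.2)·(2.2) + (-3.8)·(-3.8)) / 4 = 20.8/4 = 5.2
  S[A,B] = ((0.2)·(0.6) + (0.2)·(-2.4) + (1.2)·(2.6) + (2.2)·(-1.4) + (-3.8)·(0.6)) / 4 = -2.6/4 = -0.65
  S[B,B] = ((0.6)·(0.6) + (-2.4)·(-2.4) + (2.6)·(2.6) + (-1.4)·(-1.4) + (0.6)·(0.6)) / 4 = 15.2/4 = 3.8
  S = [[5.2, -0.65],
 [-0.65, 3.8]].

Step 3 — invert S. det(S) = 5.2·3.8 - (-0.65)² = 19.3375.
  S^{-1} = (1/det) · [[d, -b], [-b, a]] = [[0.1965, 0.0336],
 [0.0336, 0.2689]].

Step 4 — quadratic form (x̄ - mu_0)^T · S^{-1} · (x̄ - mu_0):
  S^{-1} · (x̄ - mu_0) = (-0.0931, -0.437),
  (x̄ - mu_0)^T · [...] = (-0.2)·(-0.0931) + (-1.6)·(-0.437) = 0.7178.

Step 5 — scale by n: T² = 5 · 0.7178 = 3.5889.

T² ≈ 3.5889


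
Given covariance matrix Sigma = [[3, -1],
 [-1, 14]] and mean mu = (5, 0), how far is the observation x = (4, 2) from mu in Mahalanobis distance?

Step 1 — centre the observation: (x - mu) = (-1, 2).

Step 2 — invert Sigma. det(Sigma) = 3·14 - (-1)² = 41.
  Sigma^{-1} = (1/det) · [[d, -b], [-b, a]] = [[0.3415, 0.0244],
 [0.0244, 0.0732]].

Step 3 — form the quadratic (x - mu)^T · Sigma^{-1} · (x - mu):
  Sigma^{-1} · (x - mu) = (-0.2927, 0.122).
  (x - mu)^T · [Sigma^{-1} · (x - mu)] = (-1)·(-0.2927) + (2)·(0.122) = 0.5366.

Step 4 — take square root: d = √(0.5366) ≈ 0.7325.

d(x, mu) = √(0.5366) ≈ 0.7325


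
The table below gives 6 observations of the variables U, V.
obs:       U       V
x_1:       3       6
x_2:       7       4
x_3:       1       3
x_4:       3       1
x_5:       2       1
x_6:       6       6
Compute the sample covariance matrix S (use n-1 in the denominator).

Step 1 — column means:
  mean(U) = (3 + 7 + 1 + 3 + 2 + 6) / 6 = 22/6 = 3.6667
  mean(V) = (6 + 4 + 3 + 1 + 1 + 6) / 6 = 21/6 = 3.5

Step 2 — sample covariance S[i,j] = (1/(n-1)) · Σ_k (x_{k,i} - mean_i) · (x_{k,j} - mean_j), with n-1 = 5.
  S[U,U] = ((-0.6667)·(-0.6667) + (3.3333)·(3.3333) + (-2.6667)·(-2.6667) + (-0.6667)·(-0.6667) + (-1.6667)·(-1.6667) + (2.3333)·(2.3333)) / 5 = 27.3333/5 = 5.4667
  S[U,V] = ((-0.6667)·(2.5) + (3.3333)·(0.5) + (-2.6667)·(-0.5) + (-0.6667)·(-2.5) + (-1.6667)·(-2.5) + (2.3333)·(2.5)) / 5 = 13/5 = 2.6
  S[V,V] = ((2.5)·(2.5) + (0.5)·(0.5) + (-0.5)·(-0.5) + (-2.5)·(-2.5) + (-2.5)·(-2.5) + (2.5)·(2.5)) / 5 = 25.5/5 = 5.1

S is symmetric (S[j,i] = S[i,j]). Assembling:

S = [[5.4667, 2.6],
 [2.6, 5.1]]


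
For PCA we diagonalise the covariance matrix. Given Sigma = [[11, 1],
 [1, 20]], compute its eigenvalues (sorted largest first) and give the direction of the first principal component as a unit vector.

Step 1 — characteristic polynomial of 2×2 Sigma:
  det(Sigma - λI) = λ² - trace · λ + det = 0.
  trace = 11 + 20 = 31, det = 11·20 - (1)² = 219.
Step 2 — discriminant:
  Δ = trace² - 4·det = 961 - 876 = 85.
Step 3 — eigenvalues:
  λ = (trace ± √Δ)/2 = (31 ± 9.2195)/2,
  λ_1 = 20.1098,  λ_2 = 10.8902.

Step 4 — unit eigenvector for λ_1: solve (Sigma - λ_1 I)v = 0. First row:
  (11 - 20.1098)·v_x + (1)·v_y = 0, i.e. (-9.1098)·v_x + (1)·v_y = 0,
  so v ∝ (b, λ_1 - a) = (1, 9.1098) = u.
  ||u|| = √((1)² + (9.1098)²) = √(83.988) ≈ 9.1645,
  v_1 = u/||u|| ≈ (0.1091, 0.994) (||v_1|| = 1).

λ_1 = 20.1098,  λ_2 = 10.8902;  v_1 ≈ (0.1091, 0.994)


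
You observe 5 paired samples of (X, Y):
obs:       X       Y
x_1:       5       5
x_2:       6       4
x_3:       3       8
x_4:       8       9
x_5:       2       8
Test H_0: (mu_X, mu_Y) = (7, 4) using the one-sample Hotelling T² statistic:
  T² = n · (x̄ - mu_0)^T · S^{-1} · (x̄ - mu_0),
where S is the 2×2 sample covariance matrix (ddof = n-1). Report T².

Step 1 — sample mean vector:
  mean(X) = (5 + 6 + 3 + 8 + 2) / 5 = 24/5 = 4.8
  mean(Y) = (5 + 4 + 8 + 9 + 8) / 5 = 34/5 = 6.8
  x̄ = (4.8, 6.8),  deviation x̄ - mu_0 = (4.8, 6.8) - (7, 4) = (-2.2, 2.8).

Step 2 — sample covariance matrix, S[i,j] = (1/(n-1)) · Σ_k (x_{k,i} - mean_i) · (x_{k,j} - mean_j), divisor n-1 = 4:
  S[X,X] = ((0.2)·(0.2) + (1.2)·(1.2) + (-1.8)·(-1.8) + (3.2)·(3.2) + (-2.8)·(-2.8)) / 4 = 22.8/4 = 5.7
  S[X,Y] = ((0.2)·(-1.8) + (1.2)·(-2.8) + (-1.8)·(1.2) + (3.2)·(2.2) + (-2.8)·(1.2)) / 4 = -2.2/4 = -0.55
  S[Y,Y] = ((-1.8)·(-1.8) + (-2.8)·(-2.8) + (1.2)·(1.2) + (2.2)·(2.2) + (1.2)·(1.2)) / 4 = 18.8/4 = 4.7
  S = [[5.7, -0.55],
 [-0.55, 4.7]].

Step 3 — invert S. det(S) = 5.7·4.7 - (-0.55)² = 26.4875.
  S^{-1} = (1/det) · [[d, -b], [-b, a]] = [[0.1774, 0.0208],
 [0.0208, 0.2152]].

Step 4 — quadratic form (x̄ - mu_0)^T · S^{-1} · (x̄ - mu_0):
  S^{-1} · (x̄ - mu_0) = (-0.3322, 0.5569),
  (x̄ - mu_0)^T · [...] = (-2.2)·(-0.3322) + (2.8)·(0.5569) = 2.2901.

Step 5 — scale by n: T² = 5 · 2.2901 = 11.4507.

T² ≈ 11.4507


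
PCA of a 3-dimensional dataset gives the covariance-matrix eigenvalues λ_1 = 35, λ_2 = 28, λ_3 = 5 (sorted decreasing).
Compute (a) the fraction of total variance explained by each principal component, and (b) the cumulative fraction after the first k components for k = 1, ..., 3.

Step 1 — total variance = trace(Sigma) = Σ λ_i = 35 + 28 + 5 = 68.

Step 2 — fraction explained by component i = λ_i / Σ λ:
  PC1: 35/68 = 0.5147
  PC2: 28/68 = 0.4118
  PC3: 5/68 = 0.0735

Step 3 — cumulative fraction after k components = (λ_1 + ... + λ_k) / Σ λ:
  k = 1: 35/68 = 0.5147
  k = 2: (35 + 28)/68 = 63/68 = 0.9265
  k = 3: (35 + 28 + 5)/68 = 68/68 = 1

Summary (fraction, with percent):

explained: PC1 0.5147 (51.47%), PC2 0.4118 (41.18%), PC3 0.0735 (7.35%);  cumulative: 0.5147, 0.9265, 1


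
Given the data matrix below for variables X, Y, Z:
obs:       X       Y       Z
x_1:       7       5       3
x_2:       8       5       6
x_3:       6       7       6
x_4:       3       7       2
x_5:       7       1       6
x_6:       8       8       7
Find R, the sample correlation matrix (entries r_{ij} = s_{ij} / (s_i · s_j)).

Step 1 — column means:
  mean(X) = (7 + 8 + 6 + 3 + 7 + 8) / 6 = 39/6 = 6.5
  mean(Y) = (5 + 5 + 7 + 7 + 1 + 8) / 6 = 33/6 = 5.5
  mean(Z) = (3 + 6 + 6 + 2 + 6 + 7) / 6 = 30/6 = 5

Step 2 — sample variances and covariances s[i,j] = (1/(n-1)) · Σ_k (x_{k,i} - mean_i) · (x_{k,j} - mean_j), with n-1 = 5:
  s[X,X] = ((0.5)·(0.5) + (1.5)·(1.5) + (-0.5)·(-0.5) + (-3.5)·(-3.5) + (0.5)·(0.5) + (1.5)·(1.5)) / 5 = 17.5/5 = 3.5
  s[X,Y] = ((0.5)·(-0.5) + (1.5)·(-0.5) + (-0.5)·(1.5) + (-3.5)·(1.5) + (0.5)·(-4.5) + (1.5)·(2.5)) / 5 = -5.5/5 = -1.1
  s[X,Z] = ((0.5)·(-2) + (1.5)·(1) + (-0.5)·(1) + (-3.5)·(-3) + (0.5)·(1) + (1.5)·(2)) / 5 = 14/5 = 2.8
  s[Y,Y] = ((-0.5)·(-0.5) + (-0.5)·(-0.5) + (1.5)·(1.5) + (1.5)·(1.5) + (-4.5)·(-4.5) + (2.5)·(2.5)) / 5 = 31.5/5 = 6.3
  s[Y,Z] = ((-0.5)·(-2) + (-0.5)·(1) + (1.5)·(1) + (1.5)·(-3) + (-4.5)·(1) + (2.5)·(2)) / 5 = -2/5 = -0.4
  s[Z,Z] = ((-2)·(-2) + (1)·(1) + (1)·(1) + (-3)·(-3) + (1)·(1) + (2)·(2)) / 5 = 20/5 = 4
  Sample standard deviations s_i = √(s[i,i]):
  s(X) = √(3.5) = 1.8708
  s(Y) = √(6.3) = 2.51
  s(Z) = √(4) = 2

Step 3 — r_{ij} = s_{ij} / (s_i · s_j):
  r[X,X] = 1 (diagonal).
  r[X,Y] = -1.1 / (1.8708 · 2.51) = -1.1 / 4.6957 = -0.2343
  r[X,Z] = 2.8 / (1.8708 · 2) = 2.8 / 3.7417 = 0.7483
  r[Y,Y] = 1 (diagonal).
  r[Y,Z] = -0.4 / (2.51 · 2) = -0.4 / 5.02 = -0.0797
  r[Z,Z] = 1 (diagonal).

R is symmetric with unit diagonal. Assembling:

R = [[1, -0.2343, 0.7483],
 [-0.2343, 1, -0.0797],
 [0.7483, -0.0797, 1]]


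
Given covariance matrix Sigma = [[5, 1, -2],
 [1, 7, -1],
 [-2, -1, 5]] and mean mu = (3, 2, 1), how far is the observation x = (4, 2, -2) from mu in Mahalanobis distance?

Step 1 — centre the observation: (x - mu) = (1, 0, -3).

Step 2 — invert Sigma (cofactor / det for 3×3, or solve directly):
  Sigma^{-1} = [[0.2411, -0.0213, 0.0922],
 [-0.0213, 0.1489, 0.0213],
 [0.0922, 0.0213, 0.2411]].

Step 3 — form the quadratic (x - mu)^T · Sigma^{-1} · (x - mu):
  Sigma^{-1} · (x - mu) = (-0.0355, -0.0851, -0.6312).
  (x - mu)^T · [Sigma^{-1} · (x - mu)] = (1)·(-0.0355) + (0)·(-0.0851) + (-3)·(-0.6312) = 1.8582.

Step 4 — take square root: d = √(1.8582) ≈ 1.3631.

d(x, mu) = √(1.8582) ≈ 1.3631


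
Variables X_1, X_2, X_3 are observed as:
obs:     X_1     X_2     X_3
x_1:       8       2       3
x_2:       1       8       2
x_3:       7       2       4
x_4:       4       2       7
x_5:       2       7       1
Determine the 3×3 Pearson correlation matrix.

Step 1 — column means:
  mean(X_1) = (8 + 1 + 7 + 4 + 2) / 5 = 22/5 = 4.4
  mean(X_2) = (2 + 8 + 2 + 2 + 7) / 5 = 21/5 = 4.2
  mean(X_3) = (3 + 2 + 4 + 7 + 1) / 5 = 17/5 = 3.4

Step 2 — sample variances and covariances s[i,j] = (1/(n-1)) · Σ_k (x_{k,i} - mean_i) · (x_{k,j} - mean_j), with n-1 = 4:
  s[X_1,X_1] = ((3.6)·(3.6) + (-3.4)·(-3.4) + (2.6)·(2.6) + (-0.4)·(-0.4) + (-2.4)·(-2.4)) / 4 = 37.2/4 = 9.3
  s[X_1,X_2] = ((3.6)·(-2.2) + (-3.4)·(3.8) + (2.6)·(-2.2) + (-0.4)·(-2.2) + (-2.4)·(2.8)) / 4 = -32.4/4 = -8.1
  s[X_1,X_3] = ((3.6)·(-0.4) + (-3.4)·(-1.4) + (2.6)·(0.6) + (-0.4)·(3.6) + (-2.4)·(-2.4)) / 4 = 9.2/4 = 2.3
  s[X_2,X_2] = ((-2.2)·(-2.2) + (3.8)·(3.8) + (-2.2)·(-2.2) + (-2.2)·(-2.2) + (2.8)·(2.8)) / 4 = 36.8/4 = 9.2
  s[X_2,X_3] = ((-2.2)·(-0.4) + (3.8)·(-1.4) + (-2.2)·(0.6) + (-2.2)·(3.6) + (2.8)·(-2.4)) / 4 = -20.4/4 = -5.1
  s[X_3,X_3] = ((-0.4)·(-0.4) + (-1.4)·(-1.4) + (0.6)·(0.6) + (3.6)·(3.6) + (-2.4)·(-2.4)) / 4 = 21.2/4 = 5.3
  Sample standard deviations s_i = √(s[i,i]):
  s(X_1) = √(9.3) = 3.0496
  s(X_2) = √(9.2) = 3.0332
  s(X_3) = √(5.3) = 2.3022

Step 3 — r_{ij} = s_{ij} / (s_i · s_j):
  r[X_1,X_1] = 1 (diagonal).
  r[X_1,X_2] = -8.1 / (3.0496 · 3.0332) = -8.1 / 9.2499 = -0.8757
  r[X_1,X_3] = 2.3 / (3.0496 · 2.3022) = 2.3 / 7.0207 = 0.3276
  r[X_2,X_2] = 1 (diagonal).
  r[X_2,X_3] = -5.1 / (3.0332 · 2.3022) = -5.1 / 6.9828 = -0.7304
  r[X_3,X_3] = 1 (diagonal).

R is symmetric with unit diagonal. Assembling:

R = [[1, -0.8757, 0.3276],
 [-0.8757, 1, -0.7304],
 [0.3276, -0.7304, 1]]


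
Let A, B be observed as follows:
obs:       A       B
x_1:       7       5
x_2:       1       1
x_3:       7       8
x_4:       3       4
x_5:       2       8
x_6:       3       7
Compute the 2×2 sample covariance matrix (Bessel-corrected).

Step 1 — column means:
  mean(A) = (7 + 1 + 7 + 3 + 2 + 3) / 6 = 23/6 = 3.8333
  mean(B) = (5 + 1 + 8 + 4 + 8 + 7) / 6 = 33/6 = 5.5

Step 2 — sample covariance S[i,j] = (1/(n-1)) · Σ_k (x_{k,i} - mean_i) · (x_{k,j} - mean_j), with n-1 = 5.
  S[A,A] = ((3.1667)·(3.1667) + (-2.8333)·(-2.8333) + (3.1667)·(3.1667) + (-0.8333)·(-0.8333) + (-1.8333)·(-1.8333) + (-0.8333)·(-0.8333)) / 5 = 32.8333/5 = 6.5667
  S[A,B] = ((3.1667)·(-0.5) + (-2.8333)·(-4.5) + (3.1667)·(2.5) + (-0.8333)·(-1.5) + (-1.8333)·(2.5) + (-0.8333)·(1.5)) / 5 = 14.5/5 = 2.9
  S[B,B] = ((-0.5)·(-0.5) + (-4.5)·(-4.5) + (2.5)·(2.5) + (-1.5)·(-1.5) + (2.5)·(2.5) + (1.5)·(1.5)) / 5 = 37.5/5 = 7.5

S is symmetric (S[j,i] = S[i,j]). Assembling:

S = [[6.5667, 2.9],
 [2.9, 7.5]]


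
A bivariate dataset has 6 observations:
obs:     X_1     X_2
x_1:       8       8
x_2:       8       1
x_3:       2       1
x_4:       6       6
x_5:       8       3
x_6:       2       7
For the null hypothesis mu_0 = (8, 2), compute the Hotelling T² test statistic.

Step 1 — sample mean vector:
  mean(X_1) = (8 + 8 + 2 + 6 + 8 + 2) / 6 = 34/6 = 5.6667
  mean(X_2) = (8 + 1 + 1 + 6 + 3 + 7) / 6 = 26/6 = 4.3333
  x̄ = (5.6667, 4.3333),  deviation x̄ - mu_0 = (5.6667, 4.3333) - (8, 2) = (-2.3333, 2.3333).

Step 2 — sample covariance matrix, S[i,j] = (1/(n-1)) · Σ_k (x_{k,i} - mean_i) · (x_{k,j} - mean_j), divisor n-1 = 5:
  S[X_1,X_1] = ((2.3333)·(2.3333) + (2.3333)·(2.3333) + (-3.6667)·(-3.6667) + (0.3333)·(0.3333) + (2.3333)·(2.3333) + (-3.6667)·(-3.6667)) / 5 = 43.3333/5 = 8.6667
  S[X_1,X_2] = ((2.3333)·(3.6667) + (2.3333)·(-3.3333) + (-3.6667)·(-3.3333) + (0.3333)·(1.6667) + (2.3333)·(-1.3333) + (-3.6667)·(2.6667)) / 5 = 0.6667/5 = 0.1333
  S[X_2,X_2] = ((3.6667)·(3.6667) + (-3.3333)·(-3.3333) + (-3.3333)·(-3.3333) + (1.6667)·(1.6667) + (-1.3333)·(-1.3333) + (2.6667)·(2.6667)) / 5 = 47.3333/5 = 9.4667
  S = [[8.6667, 0.1333],
 [0.1333, 9.4667]].

Step 3 — invert S. det(S) = 8.6667·9.4667 - (0.1333)² = 82.0267.
  S^{-1} = (1/det) · [[d, -b], [-b, a]] = [[0.1154, -0.0016],
 [-0.0016, 0.1057]].

Step 4 — quadratic form (x̄ - mu_0)^T · S^{-1} · (x̄ - mu_0):
  S^{-1} · (x̄ - mu_0) = (-0.2731, 0.2503),
  (x̄ - mu_0)^T · [...] = (-2.3333)·(-0.2731) + (2.3333)·(0.2503) = 1.2213.

Step 5 — scale by n: T² = 6 · 1.2213 = 7.3277.

T² ≈ 7.3277


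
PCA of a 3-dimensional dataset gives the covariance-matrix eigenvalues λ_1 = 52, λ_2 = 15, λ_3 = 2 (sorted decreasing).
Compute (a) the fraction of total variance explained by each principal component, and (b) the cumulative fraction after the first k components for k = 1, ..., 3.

Step 1 — total variance = trace(Sigma) = Σ λ_i = 52 + 15 + 2 = 69.

Step 2 — fraction explained by component i = λ_i / Σ λ:
  PC1: 52/69 = 0.7536
  PC2: 15/69 = 0.2174
  PC3: 2/69 = 0.029

Step 3 — cumulative fraction after k components = (λ_1 + ... + λ_k) / Σ λ:
  k = 1: 52/69 = 0.7536
  k = 2: (52 + 15)/69 = 67/69 = 0.971
  k = 3: (52 + 15 + 2)/69 = 69/69 = 1

Summary (fraction, with percent):

explained: PC1 0.7536 (75.36%), PC2 0.2174 (21.74%), PC3 0.029 (2.9%);  cumulative: 0.7536, 0.971, 1


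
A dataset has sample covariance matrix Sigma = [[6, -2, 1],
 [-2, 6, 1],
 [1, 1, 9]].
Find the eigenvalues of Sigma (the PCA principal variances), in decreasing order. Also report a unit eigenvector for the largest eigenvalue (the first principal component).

Step 1 — characteristic polynomial p(λ) = det(λI - Sigma) = λ³ - tr·λ² + c_1·λ - det, where tr = trace, c_1 = sum of the principal 2×2 minors, det = det(Sigma):
  tr = 6 + 6 + 9 = 21,
  c_1 = (6·6 - (-2)²) + (6·9 - (1)²) + (6·9 - (1)²) = 32 + 53 + 53 = 138,
  det = 6·(6·9 - (1)²) - (-2)·((-2)·9 - (1)·(1)) + (1)·((-2)·(1) - 6·(1)) = 6·(53) - (-2)·(-19) + (1)·(-8) = 272.
  So p(λ) = λ³ - 21λ² + 138λ - 272.
Step 2 — look for an integer root (rational root theorem: any rational root is an integer divisor of 272). Testing λ = 8:
  p(8) = 512 - 1344 + 1104 - 272 = 0  ✓
  Dividing out (λ - 8): p(λ) = (λ - 8)(λ² - 13λ + 34).
Step 3 — remaining eigenvalues from the quadratic λ² - 13λ + 34 = 0:
  Δ = 13² - 4·34 = 169 - 136 = 33,  λ = (13 ± √33)/2 = (13 ± 5.7446)/2 ≈ 9.3723 or 3.6277.
  Sorted: λ_1 = 9.3723,  λ_2 = 8,  λ_3 = 3.6277  (check: sum = 21 = tr ✓).

Step 4 — unit eigenvector for λ_1 ≈ 9.3723: v spans the null space of (Sigma - λ_1 I), whose rows are
  r_1 = (-3.3723, -2, 1),  r_2 = (-2, -3.3723, 1),  r_3 = (1, 1, -0.3723).
  v is orthogonal to every row, so take v ∝ r_1 × r_2 = ((-2)·(1) - (1)·(-3.3723), (1)·(-2) - (-3.3723)·(1), (-3.3723)·(-3.3723) - (-2)·(-2)) ≈ (1.3723, 1.3723, 7.3723).
  Let u = (1.3723, 1.3723, 7.3723).
  ||u|| = √((1.3723)² + (1.3723)² + (7.3723)²) = √(58.1168) ≈ 7.6234,  v_1 = u/||u|| ≈ (0.18, 0.18, 0.9671) (||v_1|| = 1).

λ_1 = 9.3723,  λ_2 = 8,  λ_3 = 3.6277;  v_1 ≈ (0.18, 0.18, 0.9671)


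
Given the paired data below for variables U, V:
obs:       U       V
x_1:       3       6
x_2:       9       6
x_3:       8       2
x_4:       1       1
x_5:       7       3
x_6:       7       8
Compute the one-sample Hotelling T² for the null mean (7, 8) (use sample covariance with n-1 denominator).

Step 1 — sample mean vector:
  mean(U) = (3 + 9 + 8 + 1 + 7 + 7) / 6 = 35/6 = 5.8333
  mean(V) = (6 + 6 + 2 + 1 + 3 + 8) / 6 = 26/6 = 4.3333
  x̄ = (5.8333, 4.3333),  deviation x̄ - mu_0 = (5.8333, 4.3333) - (7, 8) = (-1.1667, -3.6667).

Step 2 — sample covariance matrix, S[i,j] = (1/(n-1)) · Σ_k (x_{k,i} - mean_i) · (x_{k,j} - mean_j), divisor n-1 = 5:
  S[U,U] = ((-2.8333)·(-2.8333) + (3.1667)·(3.1667) + (2.1667)·(2.1667) + (-4.8333)·(-4.8333) + (1.1667)·(1.1667) + (1.1667)·(1.1667)) / 5 = 48.8333/5 = 9.7667
  S[U,V] = ((-2.8333)·(1.6667) + (3.1667)·(1.6667) + (2.1667)·(-2.3333) + (-4.8333)·(-3.3333) + (1.1667)·(-1.3333) + (1.1667)·(3.6667)) / 5 = 14.3333/5 = 2.8667
  S[V,V] = ((1.6667)·(1.6667) + (1.6667)·(1.6667) + (-2.3333)·(-2.3333) + (-3.3333)·(-3.3333) + (-1.3333)·(-1.3333) + (3.6667)·(3.6667)) / 5 = 37.3333/5 = 7.4667
  S = [[9.7667, 2.8667],
 [2.8667, 7.4667]].

Step 3 — invert S. det(S) = 9.7667·7.4667 - (2.8667)² = 64.7067.
  S^{-1} = (1/det) · [[d, -b], [-b, a]] = [[0.1154, -0.0443],
 [-0.0443, 0.1509]].

Step 4 — quadratic form (x̄ - mu_0)^T · S^{-1} · (x̄ - mu_0):
  S^{-1} · (x̄ - mu_0) = (0.0278, -0.5018),
  (x̄ - mu_0)^T · [...] = (-1.1667)·(0.0278) + (-3.6667)·(-0.5018) = 1.8073.

Step 5 — scale by n: T² = 6 · 1.8073 = 10.8438.

T² ≈ 10.8438


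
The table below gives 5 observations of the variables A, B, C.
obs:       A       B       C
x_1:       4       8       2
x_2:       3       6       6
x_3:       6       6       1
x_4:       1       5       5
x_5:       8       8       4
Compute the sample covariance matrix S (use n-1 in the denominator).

Step 1 — column means:
  mean(A) = (4 + 3 + 6 + 1 + 8) / 5 = 22/5 = 4.4
  mean(B) = (8 + 6 + 6 + 5 + 8) / 5 = 33/5 = 6.6
  mean(C) = (2 + 6 + 1 + 5 + 4) / 5 = 18/5 = 3.6

Step 2 — sample covariance S[i,j] = (1/(n-1)) · Σ_k (x_{k,i} - mean_i) · (x_{k,j} - mean_j), with n-1 = 4.
  S[A,A] = ((-0.4)·(-0.4) + (-1.4)·(-1.4) + (1.6)·(1.6) + (-3.4)·(-3.4) + (3.6)·(3.6)) / 4 = 29.2/4 = 7.3
  S[A,B] = ((-0.4)·(1.4) + (-1.4)·(-0.6) + (1.6)·(-0.6) + (-3.4)·(-1.6) + (3.6)·(1.4)) / 4 = 9.8/4 = 2.45
  S[A,C] = ((-0.4)·(-1.6) + (-1.4)·(2.4) + (1.6)·(-2.6) + (-3.4)·(1.4) + (3.6)·(0.4)) / 4 = -10.2/4 = -2.55
  S[B,B] = ((1.4)·(1.4) + (-0.6)·(-0.6) + (-0.6)·(-0.6) + (-1.6)·(-1.6) + (1.4)·(1.4)) / 4 = 7.2/4 = 1.8
  S[B,C] = ((1.4)·(-1.6) + (-0.6)·(2.4) + (-0.6)·(-2.6) + (-1.6)·(1.4) + (1.4)·(0.4)) / 4 = -3.8/4 = -0.95
  S[C,C] = ((-1.6)·(-1.6) + (2.4)·(2.4) + (-2.6)·(-2.6) + (1.4)·(1.4) + (0.4)·(0.4)) / 4 = 17.2/4 = 4.3

S is symmetric (S[j,i] = S[i,j]). Assembling:

S = [[7.3, 2.45, -2.55],
 [2.45, 1.8, -0.95],
 [-2.55, -0.95, 4.3]]


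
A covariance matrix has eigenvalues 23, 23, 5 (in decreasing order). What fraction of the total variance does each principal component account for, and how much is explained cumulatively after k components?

Step 1 — total variance = trace(Sigma) = Σ λ_i = 23 + 23 + 5 = 51.

Step 2 — fraction explained by component i = λ_i / Σ λ:
  PC1: 23/51 = 0.451
  PC2: 23/51 = 0.451
  PC3: 5/51 = 0.098

Step 3 — cumulative fraction after k components = (λ_1 + ... + λ_k) / Σ λ:
  k = 1: 23/51 = 0.451
  k = 2: (23 + 23)/51 = 46/51 = 0.902
  k = 3: (23 + 23 + 5)/51 = 51/51 = 1

Summary (fraction, with percent):

explained: PC1 0.451 (45.1%), PC2 0.451 (45.1%), PC3 0.098 (9.8%);  cumulative: 0.451, 0.902, 1


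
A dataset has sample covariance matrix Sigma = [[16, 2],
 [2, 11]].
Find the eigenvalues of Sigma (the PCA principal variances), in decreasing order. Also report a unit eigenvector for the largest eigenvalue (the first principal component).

Step 1 — characteristic polynomial of 2×2 Sigma:
  det(Sigma - λI) = λ² - trace · λ + det = 0.
  trace = 16 + 11 = 27, det = 16·11 - (2)² = 172.
Step 2 — discriminant:
  Δ = trace² - 4·det = 729 - 688 = 41.
Step 3 — eigenvalues:
  λ = (trace ± √Δ)/2 = (27 ± 6.4031)/2,
  λ_1 = 16.7016,  λ_2 = 10.2984.

Step 4 — unit eigenvector for λ_1: solve (Sigma - λ_1 I)v = 0. First row:
  (16 - 16.7016)·v_x + (2)·v_y = 0, i.e. (-0.7016)·v_x + (2)·v_y = 0,
  so v ∝ (b, λ_1 - a) = (2, 0.7016) = u.
  ||u|| = √((2)² + (0.7016)²) = √(4.4922) ≈ 2.1195,
  v_1 = u/||u|| ≈ (0.9436, 0.331) (||v_1|| = 1).

λ_1 = 16.7016,  λ_2 = 10.2984;  v_1 ≈ (0.9436, 0.331)


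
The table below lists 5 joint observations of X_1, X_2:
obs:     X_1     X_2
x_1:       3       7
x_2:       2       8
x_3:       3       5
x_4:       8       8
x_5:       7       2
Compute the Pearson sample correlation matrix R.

Step 1 — column means:
  mean(X_1) = (3 + 2 + 3 + 8 + 7) / 5 = 23/5 = 4.6
  mean(X_2) = (7 + 8 + 5 + 8 + 2) / 5 = 30/5 = 6

Step 2 — sample variances and covariances s[i,j] = (1/(n-1)) · Σ_k (x_{k,i} - mean_i) · (x_{k,j} - mean_j), with n-1 = 4:
  s[X_1,X_1] = ((-1.6)·(-1.6) + (-2.6)·(-2.6) + (-1.6)·(-1.6) + (3.4)·(3.4) + (2.4)·(2.4)) / 4 = 29.2/4 = 7.3
  s[X_1,X_2] = ((-1.6)·(1) + (-2.6)·(2) + (-1.6)·(-1) + (3.4)·(2) + (2.4)·(-4)) / 4 = -8/4 = -2
  s[X_2,X_2] = ((1)·(1) + (2)·(2) + (-1)·(-1) + (2)·(2) + (-4)·(-4)) / 4 = 26/4 = 6.5
  Sample standard deviations s_i = √(s[i,i]):
  s(X_1) = √(7.3) = 2.7019
  s(X_2) = √(6.5) = 2.5495

Step 3 — r_{ij} = s_{ij} / (s_i · s_j):
  r[X_1,X_1] = 1 (diagonal).
  r[X_1,X_2] = -2 / (2.7019 · 2.5495) = -2 / 6.8884 = -0.2903
  r[X_2,X_2] = 1 (diagonal).

R is symmetric with unit diagonal. Assembling:

R = [[1, -0.2903],
 [-0.2903, 1]]


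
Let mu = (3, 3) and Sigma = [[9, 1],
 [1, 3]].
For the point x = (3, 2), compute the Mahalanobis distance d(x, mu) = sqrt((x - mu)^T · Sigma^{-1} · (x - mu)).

Step 1 — centre the observation: (x - mu) = (0, -1).

Step 2 — invert Sigma. det(Sigma) = 9·3 - (1)² = 26.
  Sigma^{-1} = (1/det) · [[d, -b], [-b, a]] = [[0.1154, -0.0385],
 [-0.0385, 0.3462]].

Step 3 — form the quadratic (x - mu)^T · Sigma^{-1} · (x - mu):
  Sigma^{-1} · (x - mu) = (0.0385, -0.3462).
  (x - mu)^T · [Sigma^{-1} · (x - mu)] = (0)·(0.0385) + (-1)·(-0.3462) = 0.3462.

Step 4 — take square root: d = √(0.3462) ≈ 0.5883.

d(x, mu) = √(0.3462) ≈ 0.5883


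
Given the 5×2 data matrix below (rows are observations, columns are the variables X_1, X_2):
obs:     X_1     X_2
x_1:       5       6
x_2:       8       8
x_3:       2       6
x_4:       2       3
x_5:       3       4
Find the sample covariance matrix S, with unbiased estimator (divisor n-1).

Step 1 — column means:
  mean(X_1) = (5 + 8 + 2 + 2 + 3) / 5 = 20/5 = 4
  mean(X_2) = (6 + 8 + 6 + 3 + 4) / 5 = 27/5 = 5.4

Step 2 — sample covariance S[i,j] = (1/(n-1)) · Σ_k (x_{k,i} - mean_i) · (x_{k,j} - mean_j), with n-1 = 4.
  S[X_1,X_1] = ((1)·(1) + (4)·(4) + (-2)·(-2) + (-2)·(-2) + (-1)·(-1)) / 4 = 26/4 = 6.5
  S[X_1,X_2] = ((1)·(0.6) + (4)·(2.6) + (-2)·(0.6) + (-2)·(-2.4) + (-1)·(-1.4)) / 4 = 16/4 = 4
  S[X_2,X_2] = ((0.6)·(0.6) + (2.6)·(2.6) + (0.6)·(0.6) + (-2.4)·(-2.4) + (-1.4)·(-1.4)) / 4 = 15.2/4 = 3.8

S is symmetric (S[j,i] = S[i,j]). Assembling:

S = [[6.5, 4],
 [4, 3.8]]


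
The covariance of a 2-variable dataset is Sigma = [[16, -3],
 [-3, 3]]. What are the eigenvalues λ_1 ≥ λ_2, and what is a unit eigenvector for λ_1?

Step 1 — characteristic polynomial of 2×2 Sigma:
  det(Sigma - λI) = λ² - trace · λ + det = 0.
  trace = 16 + 3 = 19, det = 16·3 - (-3)² = 39.
Step 2 — discriminant:
  Δ = trace² - 4·det = 361 - 156 = 205.
Step 3 — eigenvalues:
  λ = (trace ± √Δ)/2 = (19 ± 14.3178)/2,
  λ_1 = 16.6589,  λ_2 = 2.3411.

Step 4 — unit eigenvector for λ_1: solve (Sigma - λ_1 I)v = 0. First row:
  (16 - 16.6589)·v_x + (-3)·v_y = 0, i.e. (-0.6589)·v_x + (-3)·v_y = 0,
  so v ∝ (b, λ_1 - a) = (-3, 0.6589); multiply by -1 so the first entry is positive: u = (3, -0.6589).
  ||u|| = √((3)² + (-0.6589)²) = √(9.4342) ≈ 3.0715,
  v_1 = u/||u|| ≈ (0.9767, -0.2145) (||v_1|| = 1).

λ_1 = 16.6589,  λ_2 = 2.3411;  v_1 ≈ (0.9767, -0.2145)


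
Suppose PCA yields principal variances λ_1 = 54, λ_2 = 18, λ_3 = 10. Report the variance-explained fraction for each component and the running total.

Step 1 — total variance = trace(Sigma) = Σ λ_i = 54 + 18 + 10 = 82.

Step 2 — fraction explained by component i = λ_i / Σ λ:
  PC1: 54/82 = 0.6585
  PC2: 18/82 = 0.2195
  PC3: 10/82 = 0.122

Step 3 — cumulative fraction after k components = (λ_1 + ... + λ_k) / Σ λ:
  k = 1: 54/82 = 0.6585
  k = 2: (54 + 18)/82 = 72/82 = 0.878
  k = 3: (54 + 18 + 10)/82 = 82/82 = 1

Summary (fraction, with percent):

explained: PC1 0.6585 (65.85%), PC2 0.2195 (21.95%), PC3 0.122 (12.2%);  cumulative: 0.6585, 0.878, 1


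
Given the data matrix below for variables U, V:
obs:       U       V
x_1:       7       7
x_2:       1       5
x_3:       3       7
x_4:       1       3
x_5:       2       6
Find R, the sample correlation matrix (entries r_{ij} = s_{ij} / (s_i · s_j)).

Step 1 — column means:
  mean(U) = (7 + 1 + 3 + 1 + 2) / 5 = 14/5 = 2.8
  mean(V) = (7 + 5 + 7 + 3 + 6) / 5 = 28/5 = 5.6

Step 2 — sample variances and covariances s[i,j] = (1/(n-1)) · Σ_k (x_{k,i} - mean_i) · (x_{k,j} - mean_j), with n-1 = 4:
  s[U,U] = ((4.2)·(4.2) + (-1.8)·(-1.8) + (0.2)·(0.2) + (-1.8)·(-1.8) + (-0.8)·(-0.8)) / 4 = 24.8/4 = 6.2
  s[U,V] = ((4.2)·(1.4) + (-1.8)·(-0.6) + (0.2)·(1.4) + (-1.8)·(-2.6) + (-0.8)·(0.4)) / 4 = 11.6/4 = 2.9
  s[V,V] = ((1.4)·(1.4) + (-0.6)·(-0.6) + (1.4)·(1.4) + (-2.6)·(-2.6) + (0.4)·(0.4)) / 4 = 11.2/4 = 2.8
  Sample standard deviations s_i = √(s[i,i]):
  s(U) = √(6.2) = 2.49
  s(V) = √(2.8) = 1.6733

Step 3 — r_{ij} = s_{ij} / (s_i · s_j):
  r[U,U] = 1 (diagonal).
  r[U,V] = 2.9 / (2.49 · 1.6733) = 2.9 / 4.1665 = 0.696
  r[V,V] = 1 (diagonal).

R is symmetric with unit diagonal. Assembling:

R = [[1, 0.696],
 [0.696, 1]]
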